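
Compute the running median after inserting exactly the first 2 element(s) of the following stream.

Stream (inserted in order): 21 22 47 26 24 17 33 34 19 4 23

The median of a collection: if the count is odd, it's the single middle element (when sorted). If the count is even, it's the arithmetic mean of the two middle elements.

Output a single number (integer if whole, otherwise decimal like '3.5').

Step 1: insert 21 -> lo=[21] (size 1, max 21) hi=[] (size 0) -> median=21
Step 2: insert 22 -> lo=[21] (size 1, max 21) hi=[22] (size 1, min 22) -> median=21.5

Answer: 21.5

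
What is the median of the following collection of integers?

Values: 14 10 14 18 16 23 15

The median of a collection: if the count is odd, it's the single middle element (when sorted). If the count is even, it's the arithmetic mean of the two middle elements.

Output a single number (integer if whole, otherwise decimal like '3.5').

Answer: 15

Derivation:
Step 1: insert 14 -> lo=[14] (size 1, max 14) hi=[] (size 0) -> median=14
Step 2: insert 10 -> lo=[10] (size 1, max 10) hi=[14] (size 1, min 14) -> median=12
Step 3: insert 14 -> lo=[10, 14] (size 2, max 14) hi=[14] (size 1, min 14) -> median=14
Step 4: insert 18 -> lo=[10, 14] (size 2, max 14) hi=[14, 18] (size 2, min 14) -> median=14
Step 5: insert 16 -> lo=[10, 14, 14] (size 3, max 14) hi=[16, 18] (size 2, min 16) -> median=14
Step 6: insert 23 -> lo=[10, 14, 14] (size 3, max 14) hi=[16, 18, 23] (size 3, min 16) -> median=15
Step 7: insert 15 -> lo=[10, 14, 14, 15] (size 4, max 15) hi=[16, 18, 23] (size 3, min 16) -> median=15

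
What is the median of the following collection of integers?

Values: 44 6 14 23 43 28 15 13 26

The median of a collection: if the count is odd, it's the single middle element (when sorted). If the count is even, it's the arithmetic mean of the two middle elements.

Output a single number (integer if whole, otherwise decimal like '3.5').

Step 1: insert 44 -> lo=[44] (size 1, max 44) hi=[] (size 0) -> median=44
Step 2: insert 6 -> lo=[6] (size 1, max 6) hi=[44] (size 1, min 44) -> median=25
Step 3: insert 14 -> lo=[6, 14] (size 2, max 14) hi=[44] (size 1, min 44) -> median=14
Step 4: insert 23 -> lo=[6, 14] (size 2, max 14) hi=[23, 44] (size 2, min 23) -> median=18.5
Step 5: insert 43 -> lo=[6, 14, 23] (size 3, max 23) hi=[43, 44] (size 2, min 43) -> median=23
Step 6: insert 28 -> lo=[6, 14, 23] (size 3, max 23) hi=[28, 43, 44] (size 3, min 28) -> median=25.5
Step 7: insert 15 -> lo=[6, 14, 15, 23] (size 4, max 23) hi=[28, 43, 44] (size 3, min 28) -> median=23
Step 8: insert 13 -> lo=[6, 13, 14, 15] (size 4, max 15) hi=[23, 28, 43, 44] (size 4, min 23) -> median=19
Step 9: insert 26 -> lo=[6, 13, 14, 15, 23] (size 5, max 23) hi=[26, 28, 43, 44] (size 4, min 26) -> median=23

Answer: 23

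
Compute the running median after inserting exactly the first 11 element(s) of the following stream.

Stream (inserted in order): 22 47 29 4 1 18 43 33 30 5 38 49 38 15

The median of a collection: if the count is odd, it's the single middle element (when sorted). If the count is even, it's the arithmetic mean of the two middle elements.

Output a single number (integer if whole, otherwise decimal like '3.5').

Answer: 29

Derivation:
Step 1: insert 22 -> lo=[22] (size 1, max 22) hi=[] (size 0) -> median=22
Step 2: insert 47 -> lo=[22] (size 1, max 22) hi=[47] (size 1, min 47) -> median=34.5
Step 3: insert 29 -> lo=[22, 29] (size 2, max 29) hi=[47] (size 1, min 47) -> median=29
Step 4: insert 4 -> lo=[4, 22] (size 2, max 22) hi=[29, 47] (size 2, min 29) -> median=25.5
Step 5: insert 1 -> lo=[1, 4, 22] (size 3, max 22) hi=[29, 47] (size 2, min 29) -> median=22
Step 6: insert 18 -> lo=[1, 4, 18] (size 3, max 18) hi=[22, 29, 47] (size 3, min 22) -> median=20
Step 7: insert 43 -> lo=[1, 4, 18, 22] (size 4, max 22) hi=[29, 43, 47] (size 3, min 29) -> median=22
Step 8: insert 33 -> lo=[1, 4, 18, 22] (size 4, max 22) hi=[29, 33, 43, 47] (size 4, min 29) -> median=25.5
Step 9: insert 30 -> lo=[1, 4, 18, 22, 29] (size 5, max 29) hi=[30, 33, 43, 47] (size 4, min 30) -> median=29
Step 10: insert 5 -> lo=[1, 4, 5, 18, 22] (size 5, max 22) hi=[29, 30, 33, 43, 47] (size 5, min 29) -> median=25.5
Step 11: insert 38 -> lo=[1, 4, 5, 18, 22, 29] (size 6, max 29) hi=[30, 33, 38, 43, 47] (size 5, min 30) -> median=29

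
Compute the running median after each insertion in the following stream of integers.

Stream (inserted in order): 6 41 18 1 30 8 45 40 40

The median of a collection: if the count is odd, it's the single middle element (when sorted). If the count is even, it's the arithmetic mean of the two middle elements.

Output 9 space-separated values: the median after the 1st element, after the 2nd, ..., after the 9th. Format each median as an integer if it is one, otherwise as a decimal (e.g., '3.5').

Step 1: insert 6 -> lo=[6] (size 1, max 6) hi=[] (size 0) -> median=6
Step 2: insert 41 -> lo=[6] (size 1, max 6) hi=[41] (size 1, min 41) -> median=23.5
Step 3: insert 18 -> lo=[6, 18] (size 2, max 18) hi=[41] (size 1, min 41) -> median=18
Step 4: insert 1 -> lo=[1, 6] (size 2, max 6) hi=[18, 41] (size 2, min 18) -> median=12
Step 5: insert 30 -> lo=[1, 6, 18] (size 3, max 18) hi=[30, 41] (size 2, min 30) -> median=18
Step 6: insert 8 -> lo=[1, 6, 8] (size 3, max 8) hi=[18, 30, 41] (size 3, min 18) -> median=13
Step 7: insert 45 -> lo=[1, 6, 8, 18] (size 4, max 18) hi=[30, 41, 45] (size 3, min 30) -> median=18
Step 8: insert 40 -> lo=[1, 6, 8, 18] (size 4, max 18) hi=[30, 40, 41, 45] (size 4, min 30) -> median=24
Step 9: insert 40 -> lo=[1, 6, 8, 18, 30] (size 5, max 30) hi=[40, 40, 41, 45] (size 4, min 40) -> median=30

Answer: 6 23.5 18 12 18 13 18 24 30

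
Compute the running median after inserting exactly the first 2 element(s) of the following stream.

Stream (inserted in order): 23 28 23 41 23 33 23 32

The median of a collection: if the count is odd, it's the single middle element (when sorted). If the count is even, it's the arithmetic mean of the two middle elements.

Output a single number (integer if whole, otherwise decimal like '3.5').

Step 1: insert 23 -> lo=[23] (size 1, max 23) hi=[] (size 0) -> median=23
Step 2: insert 28 -> lo=[23] (size 1, max 23) hi=[28] (size 1, min 28) -> median=25.5

Answer: 25.5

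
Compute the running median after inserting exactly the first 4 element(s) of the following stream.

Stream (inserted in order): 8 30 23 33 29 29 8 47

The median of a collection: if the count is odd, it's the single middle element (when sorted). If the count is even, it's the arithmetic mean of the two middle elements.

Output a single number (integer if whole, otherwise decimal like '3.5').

Step 1: insert 8 -> lo=[8] (size 1, max 8) hi=[] (size 0) -> median=8
Step 2: insert 30 -> lo=[8] (size 1, max 8) hi=[30] (size 1, min 30) -> median=19
Step 3: insert 23 -> lo=[8, 23] (size 2, max 23) hi=[30] (size 1, min 30) -> median=23
Step 4: insert 33 -> lo=[8, 23] (size 2, max 23) hi=[30, 33] (size 2, min 30) -> median=26.5

Answer: 26.5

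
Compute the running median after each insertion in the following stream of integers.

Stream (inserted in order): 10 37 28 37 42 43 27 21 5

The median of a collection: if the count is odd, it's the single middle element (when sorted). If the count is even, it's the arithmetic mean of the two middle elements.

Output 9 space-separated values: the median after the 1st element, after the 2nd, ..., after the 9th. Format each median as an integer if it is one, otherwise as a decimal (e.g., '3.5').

Answer: 10 23.5 28 32.5 37 37 37 32.5 28

Derivation:
Step 1: insert 10 -> lo=[10] (size 1, max 10) hi=[] (size 0) -> median=10
Step 2: insert 37 -> lo=[10] (size 1, max 10) hi=[37] (size 1, min 37) -> median=23.5
Step 3: insert 28 -> lo=[10, 28] (size 2, max 28) hi=[37] (size 1, min 37) -> median=28
Step 4: insert 37 -> lo=[10, 28] (size 2, max 28) hi=[37, 37] (size 2, min 37) -> median=32.5
Step 5: insert 42 -> lo=[10, 28, 37] (size 3, max 37) hi=[37, 42] (size 2, min 37) -> median=37
Step 6: insert 43 -> lo=[10, 28, 37] (size 3, max 37) hi=[37, 42, 43] (size 3, min 37) -> median=37
Step 7: insert 27 -> lo=[10, 27, 28, 37] (size 4, max 37) hi=[37, 42, 43] (size 3, min 37) -> median=37
Step 8: insert 21 -> lo=[10, 21, 27, 28] (size 4, max 28) hi=[37, 37, 42, 43] (size 4, min 37) -> median=32.5
Step 9: insert 5 -> lo=[5, 10, 21, 27, 28] (size 5, max 28) hi=[37, 37, 42, 43] (size 4, min 37) -> median=28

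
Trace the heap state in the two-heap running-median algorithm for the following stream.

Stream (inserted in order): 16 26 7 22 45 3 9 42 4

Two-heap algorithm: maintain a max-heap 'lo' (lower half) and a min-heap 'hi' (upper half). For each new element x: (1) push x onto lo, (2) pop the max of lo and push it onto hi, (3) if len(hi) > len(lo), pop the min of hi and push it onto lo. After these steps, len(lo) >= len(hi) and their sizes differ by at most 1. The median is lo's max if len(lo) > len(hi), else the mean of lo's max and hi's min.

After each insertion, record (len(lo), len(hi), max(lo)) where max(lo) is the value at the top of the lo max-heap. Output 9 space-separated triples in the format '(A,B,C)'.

Step 1: insert 16 -> lo=[16] hi=[] -> (len(lo)=1, len(hi)=0, max(lo)=16)
Step 2: insert 26 -> lo=[16] hi=[26] -> (len(lo)=1, len(hi)=1, max(lo)=16)
Step 3: insert 7 -> lo=[7, 16] hi=[26] -> (len(lo)=2, len(hi)=1, max(lo)=16)
Step 4: insert 22 -> lo=[7, 16] hi=[22, 26] -> (len(lo)=2, len(hi)=2, max(lo)=16)
Step 5: insert 45 -> lo=[7, 16, 22] hi=[26, 45] -> (len(lo)=3, len(hi)=2, max(lo)=22)
Step 6: insert 3 -> lo=[3, 7, 16] hi=[22, 26, 45] -> (len(lo)=3, len(hi)=3, max(lo)=16)
Step 7: insert 9 -> lo=[3, 7, 9, 16] hi=[22, 26, 45] -> (len(lo)=4, len(hi)=3, max(lo)=16)
Step 8: insert 42 -> lo=[3, 7, 9, 16] hi=[22, 26, 42, 45] -> (len(lo)=4, len(hi)=4, max(lo)=16)
Step 9: insert 4 -> lo=[3, 4, 7, 9, 16] hi=[22, 26, 42, 45] -> (len(lo)=5, len(hi)=4, max(lo)=16)

Answer: (1,0,16) (1,1,16) (2,1,16) (2,2,16) (3,2,22) (3,3,16) (4,3,16) (4,4,16) (5,4,16)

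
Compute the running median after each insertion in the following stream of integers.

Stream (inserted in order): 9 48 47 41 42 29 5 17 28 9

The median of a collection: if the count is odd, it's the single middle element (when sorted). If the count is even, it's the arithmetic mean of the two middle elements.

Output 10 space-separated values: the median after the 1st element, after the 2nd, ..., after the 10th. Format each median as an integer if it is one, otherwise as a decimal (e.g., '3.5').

Step 1: insert 9 -> lo=[9] (size 1, max 9) hi=[] (size 0) -> median=9
Step 2: insert 48 -> lo=[9] (size 1, max 9) hi=[48] (size 1, min 48) -> median=28.5
Step 3: insert 47 -> lo=[9, 47] (size 2, max 47) hi=[48] (size 1, min 48) -> median=47
Step 4: insert 41 -> lo=[9, 41] (size 2, max 41) hi=[47, 48] (size 2, min 47) -> median=44
Step 5: insert 42 -> lo=[9, 41, 42] (size 3, max 42) hi=[47, 48] (size 2, min 47) -> median=42
Step 6: insert 29 -> lo=[9, 29, 41] (size 3, max 41) hi=[42, 47, 48] (size 3, min 42) -> median=41.5
Step 7: insert 5 -> lo=[5, 9, 29, 41] (size 4, max 41) hi=[42, 47, 48] (size 3, min 42) -> median=41
Step 8: insert 17 -> lo=[5, 9, 17, 29] (size 4, max 29) hi=[41, 42, 47, 48] (size 4, min 41) -> median=35
Step 9: insert 28 -> lo=[5, 9, 17, 28, 29] (size 5, max 29) hi=[41, 42, 47, 48] (size 4, min 41) -> median=29
Step 10: insert 9 -> lo=[5, 9, 9, 17, 28] (size 5, max 28) hi=[29, 41, 42, 47, 48] (size 5, min 29) -> median=28.5

Answer: 9 28.5 47 44 42 41.5 41 35 29 28.5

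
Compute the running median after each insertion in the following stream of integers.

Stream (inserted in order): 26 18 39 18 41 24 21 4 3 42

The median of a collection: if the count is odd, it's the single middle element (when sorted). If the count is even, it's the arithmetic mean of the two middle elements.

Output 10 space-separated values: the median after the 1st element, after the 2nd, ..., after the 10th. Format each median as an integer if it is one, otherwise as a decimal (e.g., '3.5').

Answer: 26 22 26 22 26 25 24 22.5 21 22.5

Derivation:
Step 1: insert 26 -> lo=[26] (size 1, max 26) hi=[] (size 0) -> median=26
Step 2: insert 18 -> lo=[18] (size 1, max 18) hi=[26] (size 1, min 26) -> median=22
Step 3: insert 39 -> lo=[18, 26] (size 2, max 26) hi=[39] (size 1, min 39) -> median=26
Step 4: insert 18 -> lo=[18, 18] (size 2, max 18) hi=[26, 39] (size 2, min 26) -> median=22
Step 5: insert 41 -> lo=[18, 18, 26] (size 3, max 26) hi=[39, 41] (size 2, min 39) -> median=26
Step 6: insert 24 -> lo=[18, 18, 24] (size 3, max 24) hi=[26, 39, 41] (size 3, min 26) -> median=25
Step 7: insert 21 -> lo=[18, 18, 21, 24] (size 4, max 24) hi=[26, 39, 41] (size 3, min 26) -> median=24
Step 8: insert 4 -> lo=[4, 18, 18, 21] (size 4, max 21) hi=[24, 26, 39, 41] (size 4, min 24) -> median=22.5
Step 9: insert 3 -> lo=[3, 4, 18, 18, 21] (size 5, max 21) hi=[24, 26, 39, 41] (size 4, min 24) -> median=21
Step 10: insert 42 -> lo=[3, 4, 18, 18, 21] (size 5, max 21) hi=[24, 26, 39, 41, 42] (size 5, min 24) -> median=22.5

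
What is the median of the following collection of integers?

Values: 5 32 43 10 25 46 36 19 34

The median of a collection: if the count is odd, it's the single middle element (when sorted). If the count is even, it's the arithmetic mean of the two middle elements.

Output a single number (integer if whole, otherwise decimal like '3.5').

Answer: 32

Derivation:
Step 1: insert 5 -> lo=[5] (size 1, max 5) hi=[] (size 0) -> median=5
Step 2: insert 32 -> lo=[5] (size 1, max 5) hi=[32] (size 1, min 32) -> median=18.5
Step 3: insert 43 -> lo=[5, 32] (size 2, max 32) hi=[43] (size 1, min 43) -> median=32
Step 4: insert 10 -> lo=[5, 10] (size 2, max 10) hi=[32, 43] (size 2, min 32) -> median=21
Step 5: insert 25 -> lo=[5, 10, 25] (size 3, max 25) hi=[32, 43] (size 2, min 32) -> median=25
Step 6: insert 46 -> lo=[5, 10, 25] (size 3, max 25) hi=[32, 43, 46] (size 3, min 32) -> median=28.5
Step 7: insert 36 -> lo=[5, 10, 25, 32] (size 4, max 32) hi=[36, 43, 46] (size 3, min 36) -> median=32
Step 8: insert 19 -> lo=[5, 10, 19, 25] (size 4, max 25) hi=[32, 36, 43, 46] (size 4, min 32) -> median=28.5
Step 9: insert 34 -> lo=[5, 10, 19, 25, 32] (size 5, max 32) hi=[34, 36, 43, 46] (size 4, min 34) -> median=32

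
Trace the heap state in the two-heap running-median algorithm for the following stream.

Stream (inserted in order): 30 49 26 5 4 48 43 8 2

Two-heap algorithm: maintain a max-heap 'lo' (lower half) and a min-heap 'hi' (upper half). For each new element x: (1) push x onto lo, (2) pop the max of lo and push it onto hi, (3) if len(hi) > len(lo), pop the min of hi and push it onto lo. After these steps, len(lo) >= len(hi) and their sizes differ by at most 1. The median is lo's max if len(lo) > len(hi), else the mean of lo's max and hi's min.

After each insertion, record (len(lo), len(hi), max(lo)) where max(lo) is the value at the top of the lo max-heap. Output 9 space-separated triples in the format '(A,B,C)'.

Step 1: insert 30 -> lo=[30] hi=[] -> (len(lo)=1, len(hi)=0, max(lo)=30)
Step 2: insert 49 -> lo=[30] hi=[49] -> (len(lo)=1, len(hi)=1, max(lo)=30)
Step 3: insert 26 -> lo=[26, 30] hi=[49] -> (len(lo)=2, len(hi)=1, max(lo)=30)
Step 4: insert 5 -> lo=[5, 26] hi=[30, 49] -> (len(lo)=2, len(hi)=2, max(lo)=26)
Step 5: insert 4 -> lo=[4, 5, 26] hi=[30, 49] -> (len(lo)=3, len(hi)=2, max(lo)=26)
Step 6: insert 48 -> lo=[4, 5, 26] hi=[30, 48, 49] -> (len(lo)=3, len(hi)=3, max(lo)=26)
Step 7: insert 43 -> lo=[4, 5, 26, 30] hi=[43, 48, 49] -> (len(lo)=4, len(hi)=3, max(lo)=30)
Step 8: insert 8 -> lo=[4, 5, 8, 26] hi=[30, 43, 48, 49] -> (len(lo)=4, len(hi)=4, max(lo)=26)
Step 9: insert 2 -> lo=[2, 4, 5, 8, 26] hi=[30, 43, 48, 49] -> (len(lo)=5, len(hi)=4, max(lo)=26)

Answer: (1,0,30) (1,1,30) (2,1,30) (2,2,26) (3,2,26) (3,3,26) (4,3,30) (4,4,26) (5,4,26)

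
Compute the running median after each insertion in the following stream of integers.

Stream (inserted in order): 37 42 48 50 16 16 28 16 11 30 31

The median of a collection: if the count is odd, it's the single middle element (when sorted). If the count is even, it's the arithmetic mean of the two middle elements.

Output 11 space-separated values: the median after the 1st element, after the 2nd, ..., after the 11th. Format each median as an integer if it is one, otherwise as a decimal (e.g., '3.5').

Answer: 37 39.5 42 45 42 39.5 37 32.5 28 29 30

Derivation:
Step 1: insert 37 -> lo=[37] (size 1, max 37) hi=[] (size 0) -> median=37
Step 2: insert 42 -> lo=[37] (size 1, max 37) hi=[42] (size 1, min 42) -> median=39.5
Step 3: insert 48 -> lo=[37, 42] (size 2, max 42) hi=[48] (size 1, min 48) -> median=42
Step 4: insert 50 -> lo=[37, 42] (size 2, max 42) hi=[48, 50] (size 2, min 48) -> median=45
Step 5: insert 16 -> lo=[16, 37, 42] (size 3, max 42) hi=[48, 50] (size 2, min 48) -> median=42
Step 6: insert 16 -> lo=[16, 16, 37] (size 3, max 37) hi=[42, 48, 50] (size 3, min 42) -> median=39.5
Step 7: insert 28 -> lo=[16, 16, 28, 37] (size 4, max 37) hi=[42, 48, 50] (size 3, min 42) -> median=37
Step 8: insert 16 -> lo=[16, 16, 16, 28] (size 4, max 28) hi=[37, 42, 48, 50] (size 4, min 37) -> median=32.5
Step 9: insert 11 -> lo=[11, 16, 16, 16, 28] (size 5, max 28) hi=[37, 42, 48, 50] (size 4, min 37) -> median=28
Step 10: insert 30 -> lo=[11, 16, 16, 16, 28] (size 5, max 28) hi=[30, 37, 42, 48, 50] (size 5, min 30) -> median=29
Step 11: insert 31 -> lo=[11, 16, 16, 16, 28, 30] (size 6, max 30) hi=[31, 37, 42, 48, 50] (size 5, min 31) -> median=30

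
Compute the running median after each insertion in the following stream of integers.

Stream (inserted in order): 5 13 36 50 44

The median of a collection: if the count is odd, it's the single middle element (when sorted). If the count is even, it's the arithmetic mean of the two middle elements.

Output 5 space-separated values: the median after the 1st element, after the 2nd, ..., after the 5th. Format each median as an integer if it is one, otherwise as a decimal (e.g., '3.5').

Answer: 5 9 13 24.5 36

Derivation:
Step 1: insert 5 -> lo=[5] (size 1, max 5) hi=[] (size 0) -> median=5
Step 2: insert 13 -> lo=[5] (size 1, max 5) hi=[13] (size 1, min 13) -> median=9
Step 3: insert 36 -> lo=[5, 13] (size 2, max 13) hi=[36] (size 1, min 36) -> median=13
Step 4: insert 50 -> lo=[5, 13] (size 2, max 13) hi=[36, 50] (size 2, min 36) -> median=24.5
Step 5: insert 44 -> lo=[5, 13, 36] (size 3, max 36) hi=[44, 50] (size 2, min 44) -> median=36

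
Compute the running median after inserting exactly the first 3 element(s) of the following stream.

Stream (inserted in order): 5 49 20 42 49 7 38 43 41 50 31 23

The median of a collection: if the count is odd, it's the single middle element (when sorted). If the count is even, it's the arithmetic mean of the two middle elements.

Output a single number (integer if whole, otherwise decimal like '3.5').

Answer: 20

Derivation:
Step 1: insert 5 -> lo=[5] (size 1, max 5) hi=[] (size 0) -> median=5
Step 2: insert 49 -> lo=[5] (size 1, max 5) hi=[49] (size 1, min 49) -> median=27
Step 3: insert 20 -> lo=[5, 20] (size 2, max 20) hi=[49] (size 1, min 49) -> median=20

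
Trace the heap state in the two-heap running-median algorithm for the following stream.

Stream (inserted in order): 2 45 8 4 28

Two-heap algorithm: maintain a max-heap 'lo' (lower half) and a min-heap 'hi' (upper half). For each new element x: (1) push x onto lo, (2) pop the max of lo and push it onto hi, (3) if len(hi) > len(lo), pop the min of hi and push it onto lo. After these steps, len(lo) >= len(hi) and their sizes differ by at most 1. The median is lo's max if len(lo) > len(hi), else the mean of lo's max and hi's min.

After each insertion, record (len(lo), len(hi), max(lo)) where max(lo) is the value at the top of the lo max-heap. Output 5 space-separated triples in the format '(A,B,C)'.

Answer: (1,0,2) (1,1,2) (2,1,8) (2,2,4) (3,2,8)

Derivation:
Step 1: insert 2 -> lo=[2] hi=[] -> (len(lo)=1, len(hi)=0, max(lo)=2)
Step 2: insert 45 -> lo=[2] hi=[45] -> (len(lo)=1, len(hi)=1, max(lo)=2)
Step 3: insert 8 -> lo=[2, 8] hi=[45] -> (len(lo)=2, len(hi)=1, max(lo)=8)
Step 4: insert 4 -> lo=[2, 4] hi=[8, 45] -> (len(lo)=2, len(hi)=2, max(lo)=4)
Step 5: insert 28 -> lo=[2, 4, 8] hi=[28, 45] -> (len(lo)=3, len(hi)=2, max(lo)=8)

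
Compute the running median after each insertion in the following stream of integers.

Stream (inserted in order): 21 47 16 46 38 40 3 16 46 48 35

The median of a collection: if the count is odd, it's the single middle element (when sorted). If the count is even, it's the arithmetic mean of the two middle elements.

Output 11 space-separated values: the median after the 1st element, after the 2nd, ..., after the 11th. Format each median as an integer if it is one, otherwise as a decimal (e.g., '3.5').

Step 1: insert 21 -> lo=[21] (size 1, max 21) hi=[] (size 0) -> median=21
Step 2: insert 47 -> lo=[21] (size 1, max 21) hi=[47] (size 1, min 47) -> median=34
Step 3: insert 16 -> lo=[16, 21] (size 2, max 21) hi=[47] (size 1, min 47) -> median=21
Step 4: insert 46 -> lo=[16, 21] (size 2, max 21) hi=[46, 47] (size 2, min 46) -> median=33.5
Step 5: insert 38 -> lo=[16, 21, 38] (size 3, max 38) hi=[46, 47] (size 2, min 46) -> median=38
Step 6: insert 40 -> lo=[16, 21, 38] (size 3, max 38) hi=[40, 46, 47] (size 3, min 40) -> median=39
Step 7: insert 3 -> lo=[3, 16, 21, 38] (size 4, max 38) hi=[40, 46, 47] (size 3, min 40) -> median=38
Step 8: insert 16 -> lo=[3, 16, 16, 21] (size 4, max 21) hi=[38, 40, 46, 47] (size 4, min 38) -> median=29.5
Step 9: insert 46 -> lo=[3, 16, 16, 21, 38] (size 5, max 38) hi=[40, 46, 46, 47] (size 4, min 40) -> median=38
Step 10: insert 48 -> lo=[3, 16, 16, 21, 38] (size 5, max 38) hi=[40, 46, 46, 47, 48] (size 5, min 40) -> median=39
Step 11: insert 35 -> lo=[3, 16, 16, 21, 35, 38] (size 6, max 38) hi=[40, 46, 46, 47, 48] (size 5, min 40) -> median=38

Answer: 21 34 21 33.5 38 39 38 29.5 38 39 38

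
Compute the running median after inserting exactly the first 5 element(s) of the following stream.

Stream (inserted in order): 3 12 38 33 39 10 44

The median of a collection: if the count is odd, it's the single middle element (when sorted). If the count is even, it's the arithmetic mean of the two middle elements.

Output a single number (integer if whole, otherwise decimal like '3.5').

Step 1: insert 3 -> lo=[3] (size 1, max 3) hi=[] (size 0) -> median=3
Step 2: insert 12 -> lo=[3] (size 1, max 3) hi=[12] (size 1, min 12) -> median=7.5
Step 3: insert 38 -> lo=[3, 12] (size 2, max 12) hi=[38] (size 1, min 38) -> median=12
Step 4: insert 33 -> lo=[3, 12] (size 2, max 12) hi=[33, 38] (size 2, min 33) -> median=22.5
Step 5: insert 39 -> lo=[3, 12, 33] (size 3, max 33) hi=[38, 39] (size 2, min 38) -> median=33

Answer: 33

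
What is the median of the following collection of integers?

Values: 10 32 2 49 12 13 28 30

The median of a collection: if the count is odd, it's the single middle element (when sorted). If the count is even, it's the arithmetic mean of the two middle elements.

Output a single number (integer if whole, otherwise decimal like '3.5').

Answer: 20.5

Derivation:
Step 1: insert 10 -> lo=[10] (size 1, max 10) hi=[] (size 0) -> median=10
Step 2: insert 32 -> lo=[10] (size 1, max 10) hi=[32] (size 1, min 32) -> median=21
Step 3: insert 2 -> lo=[2, 10] (size 2, max 10) hi=[32] (size 1, min 32) -> median=10
Step 4: insert 49 -> lo=[2, 10] (size 2, max 10) hi=[32, 49] (size 2, min 32) -> median=21
Step 5: insert 12 -> lo=[2, 10, 12] (size 3, max 12) hi=[32, 49] (size 2, min 32) -> median=12
Step 6: insert 13 -> lo=[2, 10, 12] (size 3, max 12) hi=[13, 32, 49] (size 3, min 13) -> median=12.5
Step 7: insert 28 -> lo=[2, 10, 12, 13] (size 4, max 13) hi=[28, 32, 49] (size 3, min 28) -> median=13
Step 8: insert 30 -> lo=[2, 10, 12, 13] (size 4, max 13) hi=[28, 30, 32, 49] (size 4, min 28) -> median=20.5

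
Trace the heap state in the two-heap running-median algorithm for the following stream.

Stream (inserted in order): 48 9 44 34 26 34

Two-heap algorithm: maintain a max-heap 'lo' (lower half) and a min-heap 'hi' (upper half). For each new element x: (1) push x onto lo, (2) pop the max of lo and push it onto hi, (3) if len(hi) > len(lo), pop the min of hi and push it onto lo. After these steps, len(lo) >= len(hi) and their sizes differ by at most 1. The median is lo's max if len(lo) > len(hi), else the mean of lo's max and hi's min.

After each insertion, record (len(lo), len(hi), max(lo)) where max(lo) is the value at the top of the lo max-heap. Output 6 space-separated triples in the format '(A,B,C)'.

Step 1: insert 48 -> lo=[48] hi=[] -> (len(lo)=1, len(hi)=0, max(lo)=48)
Step 2: insert 9 -> lo=[9] hi=[48] -> (len(lo)=1, len(hi)=1, max(lo)=9)
Step 3: insert 44 -> lo=[9, 44] hi=[48] -> (len(lo)=2, len(hi)=1, max(lo)=44)
Step 4: insert 34 -> lo=[9, 34] hi=[44, 48] -> (len(lo)=2, len(hi)=2, max(lo)=34)
Step 5: insert 26 -> lo=[9, 26, 34] hi=[44, 48] -> (len(lo)=3, len(hi)=2, max(lo)=34)
Step 6: insert 34 -> lo=[9, 26, 34] hi=[34, 44, 48] -> (len(lo)=3, len(hi)=3, max(lo)=34)

Answer: (1,0,48) (1,1,9) (2,1,44) (2,2,34) (3,2,34) (3,3,34)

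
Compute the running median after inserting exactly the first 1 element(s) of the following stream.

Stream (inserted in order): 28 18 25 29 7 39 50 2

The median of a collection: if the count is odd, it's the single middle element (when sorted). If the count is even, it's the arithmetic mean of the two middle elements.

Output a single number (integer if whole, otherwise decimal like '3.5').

Answer: 28

Derivation:
Step 1: insert 28 -> lo=[28] (size 1, max 28) hi=[] (size 0) -> median=28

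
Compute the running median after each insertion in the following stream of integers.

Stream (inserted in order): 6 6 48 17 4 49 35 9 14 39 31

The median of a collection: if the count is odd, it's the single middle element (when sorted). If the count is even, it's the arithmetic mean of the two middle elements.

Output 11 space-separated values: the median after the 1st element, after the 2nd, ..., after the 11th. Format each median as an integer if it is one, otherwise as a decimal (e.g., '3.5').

Step 1: insert 6 -> lo=[6] (size 1, max 6) hi=[] (size 0) -> median=6
Step 2: insert 6 -> lo=[6] (size 1, max 6) hi=[6] (size 1, min 6) -> median=6
Step 3: insert 48 -> lo=[6, 6] (size 2, max 6) hi=[48] (size 1, min 48) -> median=6
Step 4: insert 17 -> lo=[6, 6] (size 2, max 6) hi=[17, 48] (size 2, min 17) -> median=11.5
Step 5: insert 4 -> lo=[4, 6, 6] (size 3, max 6) hi=[17, 48] (size 2, min 17) -> median=6
Step 6: insert 49 -> lo=[4, 6, 6] (size 3, max 6) hi=[17, 48, 49] (size 3, min 17) -> median=11.5
Step 7: insert 35 -> lo=[4, 6, 6, 17] (size 4, max 17) hi=[35, 48, 49] (size 3, min 35) -> median=17
Step 8: insert 9 -> lo=[4, 6, 6, 9] (size 4, max 9) hi=[17, 35, 48, 49] (size 4, min 17) -> median=13
Step 9: insert 14 -> lo=[4, 6, 6, 9, 14] (size 5, max 14) hi=[17, 35, 48, 49] (size 4, min 17) -> median=14
Step 10: insert 39 -> lo=[4, 6, 6, 9, 14] (size 5, max 14) hi=[17, 35, 39, 48, 49] (size 5, min 17) -> median=15.5
Step 11: insert 31 -> lo=[4, 6, 6, 9, 14, 17] (size 6, max 17) hi=[31, 35, 39, 48, 49] (size 5, min 31) -> median=17

Answer: 6 6 6 11.5 6 11.5 17 13 14 15.5 17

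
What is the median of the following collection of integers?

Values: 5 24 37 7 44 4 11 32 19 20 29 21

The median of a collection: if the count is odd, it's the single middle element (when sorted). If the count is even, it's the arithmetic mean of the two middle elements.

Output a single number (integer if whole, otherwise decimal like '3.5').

Answer: 20.5

Derivation:
Step 1: insert 5 -> lo=[5] (size 1, max 5) hi=[] (size 0) -> median=5
Step 2: insert 24 -> lo=[5] (size 1, max 5) hi=[24] (size 1, min 24) -> median=14.5
Step 3: insert 37 -> lo=[5, 24] (size 2, max 24) hi=[37] (size 1, min 37) -> median=24
Step 4: insert 7 -> lo=[5, 7] (size 2, max 7) hi=[24, 37] (size 2, min 24) -> median=15.5
Step 5: insert 44 -> lo=[5, 7, 24] (size 3, max 24) hi=[37, 44] (size 2, min 37) -> median=24
Step 6: insert 4 -> lo=[4, 5, 7] (size 3, max 7) hi=[24, 37, 44] (size 3, min 24) -> median=15.5
Step 7: insert 11 -> lo=[4, 5, 7, 11] (size 4, max 11) hi=[24, 37, 44] (size 3, min 24) -> median=11
Step 8: insert 32 -> lo=[4, 5, 7, 11] (size 4, max 11) hi=[24, 32, 37, 44] (size 4, min 24) -> median=17.5
Step 9: insert 19 -> lo=[4, 5, 7, 11, 19] (size 5, max 19) hi=[24, 32, 37, 44] (size 4, min 24) -> median=19
Step 10: insert 20 -> lo=[4, 5, 7, 11, 19] (size 5, max 19) hi=[20, 24, 32, 37, 44] (size 5, min 20) -> median=19.5
Step 11: insert 29 -> lo=[4, 5, 7, 11, 19, 20] (size 6, max 20) hi=[24, 29, 32, 37, 44] (size 5, min 24) -> median=20
Step 12: insert 21 -> lo=[4, 5, 7, 11, 19, 20] (size 6, max 20) hi=[21, 24, 29, 32, 37, 44] (size 6, min 21) -> median=20.5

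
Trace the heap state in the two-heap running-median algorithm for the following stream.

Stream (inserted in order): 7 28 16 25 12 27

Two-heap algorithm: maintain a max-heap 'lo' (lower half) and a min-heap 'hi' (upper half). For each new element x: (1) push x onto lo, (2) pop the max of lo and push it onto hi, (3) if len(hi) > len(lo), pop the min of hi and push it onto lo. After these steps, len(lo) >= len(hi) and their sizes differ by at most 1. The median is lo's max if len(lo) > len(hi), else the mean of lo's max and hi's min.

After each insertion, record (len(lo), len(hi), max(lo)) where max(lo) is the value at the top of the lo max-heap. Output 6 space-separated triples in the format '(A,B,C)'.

Step 1: insert 7 -> lo=[7] hi=[] -> (len(lo)=1, len(hi)=0, max(lo)=7)
Step 2: insert 28 -> lo=[7] hi=[28] -> (len(lo)=1, len(hi)=1, max(lo)=7)
Step 3: insert 16 -> lo=[7, 16] hi=[28] -> (len(lo)=2, len(hi)=1, max(lo)=16)
Step 4: insert 25 -> lo=[7, 16] hi=[25, 28] -> (len(lo)=2, len(hi)=2, max(lo)=16)
Step 5: insert 12 -> lo=[7, 12, 16] hi=[25, 28] -> (len(lo)=3, len(hi)=2, max(lo)=16)
Step 6: insert 27 -> lo=[7, 12, 16] hi=[25, 27, 28] -> (len(lo)=3, len(hi)=3, max(lo)=16)

Answer: (1,0,7) (1,1,7) (2,1,16) (2,2,16) (3,2,16) (3,3,16)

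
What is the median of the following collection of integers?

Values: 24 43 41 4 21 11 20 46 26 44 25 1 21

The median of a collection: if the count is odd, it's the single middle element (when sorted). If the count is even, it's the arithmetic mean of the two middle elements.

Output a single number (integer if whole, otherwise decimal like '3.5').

Answer: 24

Derivation:
Step 1: insert 24 -> lo=[24] (size 1, max 24) hi=[] (size 0) -> median=24
Step 2: insert 43 -> lo=[24] (size 1, max 24) hi=[43] (size 1, min 43) -> median=33.5
Step 3: insert 41 -> lo=[24, 41] (size 2, max 41) hi=[43] (size 1, min 43) -> median=41
Step 4: insert 4 -> lo=[4, 24] (size 2, max 24) hi=[41, 43] (size 2, min 41) -> median=32.5
Step 5: insert 21 -> lo=[4, 21, 24] (size 3, max 24) hi=[41, 43] (size 2, min 41) -> median=24
Step 6: insert 11 -> lo=[4, 11, 21] (size 3, max 21) hi=[24, 41, 43] (size 3, min 24) -> median=22.5
Step 7: insert 20 -> lo=[4, 11, 20, 21] (size 4, max 21) hi=[24, 41, 43] (size 3, min 24) -> median=21
Step 8: insert 46 -> lo=[4, 11, 20, 21] (size 4, max 21) hi=[24, 41, 43, 46] (size 4, min 24) -> median=22.5
Step 9: insert 26 -> lo=[4, 11, 20, 21, 24] (size 5, max 24) hi=[26, 41, 43, 46] (size 4, min 26) -> median=24
Step 10: insert 44 -> lo=[4, 11, 20, 21, 24] (size 5, max 24) hi=[26, 41, 43, 44, 46] (size 5, min 26) -> median=25
Step 11: insert 25 -> lo=[4, 11, 20, 21, 24, 25] (size 6, max 25) hi=[26, 41, 43, 44, 46] (size 5, min 26) -> median=25
Step 12: insert 1 -> lo=[1, 4, 11, 20, 21, 24] (size 6, max 24) hi=[25, 26, 41, 43, 44, 46] (size 6, min 25) -> median=24.5
Step 13: insert 21 -> lo=[1, 4, 11, 20, 21, 21, 24] (size 7, max 24) hi=[25, 26, 41, 43, 44, 46] (size 6, min 25) -> median=24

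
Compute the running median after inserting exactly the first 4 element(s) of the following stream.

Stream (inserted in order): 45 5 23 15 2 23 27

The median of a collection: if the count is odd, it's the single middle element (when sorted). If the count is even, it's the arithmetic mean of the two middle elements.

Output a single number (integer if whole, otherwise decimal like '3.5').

Step 1: insert 45 -> lo=[45] (size 1, max 45) hi=[] (size 0) -> median=45
Step 2: insert 5 -> lo=[5] (size 1, max 5) hi=[45] (size 1, min 45) -> median=25
Step 3: insert 23 -> lo=[5, 23] (size 2, max 23) hi=[45] (size 1, min 45) -> median=23
Step 4: insert 15 -> lo=[5, 15] (size 2, max 15) hi=[23, 45] (size 2, min 23) -> median=19

Answer: 19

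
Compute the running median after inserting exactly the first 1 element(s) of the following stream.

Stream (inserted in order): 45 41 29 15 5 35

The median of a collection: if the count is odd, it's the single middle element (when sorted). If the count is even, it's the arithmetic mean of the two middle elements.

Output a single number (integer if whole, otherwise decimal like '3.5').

Answer: 45

Derivation:
Step 1: insert 45 -> lo=[45] (size 1, max 45) hi=[] (size 0) -> median=45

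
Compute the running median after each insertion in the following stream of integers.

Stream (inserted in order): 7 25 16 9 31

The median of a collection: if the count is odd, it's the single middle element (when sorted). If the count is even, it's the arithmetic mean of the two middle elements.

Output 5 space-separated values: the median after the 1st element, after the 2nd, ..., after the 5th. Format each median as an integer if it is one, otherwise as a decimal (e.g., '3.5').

Step 1: insert 7 -> lo=[7] (size 1, max 7) hi=[] (size 0) -> median=7
Step 2: insert 25 -> lo=[7] (size 1, max 7) hi=[25] (size 1, min 25) -> median=16
Step 3: insert 16 -> lo=[7, 16] (size 2, max 16) hi=[25] (size 1, min 25) -> median=16
Step 4: insert 9 -> lo=[7, 9] (size 2, max 9) hi=[16, 25] (size 2, min 16) -> median=12.5
Step 5: insert 31 -> lo=[7, 9, 16] (size 3, max 16) hi=[25, 31] (size 2, min 25) -> median=16

Answer: 7 16 16 12.5 16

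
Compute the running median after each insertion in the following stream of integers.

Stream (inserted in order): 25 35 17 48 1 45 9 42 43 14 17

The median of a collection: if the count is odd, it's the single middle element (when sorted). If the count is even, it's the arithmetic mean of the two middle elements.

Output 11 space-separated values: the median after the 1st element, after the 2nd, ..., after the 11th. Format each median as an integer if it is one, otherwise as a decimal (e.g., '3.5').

Step 1: insert 25 -> lo=[25] (size 1, max 25) hi=[] (size 0) -> median=25
Step 2: insert 35 -> lo=[25] (size 1, max 25) hi=[35] (size 1, min 35) -> median=30
Step 3: insert 17 -> lo=[17, 25] (size 2, max 25) hi=[35] (size 1, min 35) -> median=25
Step 4: insert 48 -> lo=[17, 25] (size 2, max 25) hi=[35, 48] (size 2, min 35) -> median=30
Step 5: insert 1 -> lo=[1, 17, 25] (size 3, max 25) hi=[35, 48] (size 2, min 35) -> median=25
Step 6: insert 45 -> lo=[1, 17, 25] (size 3, max 25) hi=[35, 45, 48] (size 3, min 35) -> median=30
Step 7: insert 9 -> lo=[1, 9, 17, 25] (size 4, max 25) hi=[35, 45, 48] (size 3, min 35) -> median=25
Step 8: insert 42 -> lo=[1, 9, 17, 25] (size 4, max 25) hi=[35, 42, 45, 48] (size 4, min 35) -> median=30
Step 9: insert 43 -> lo=[1, 9, 17, 25, 35] (size 5, max 35) hi=[42, 43, 45, 48] (size 4, min 42) -> median=35
Step 10: insert 14 -> lo=[1, 9, 14, 17, 25] (size 5, max 25) hi=[35, 42, 43, 45, 48] (size 5, min 35) -> median=30
Step 11: insert 17 -> lo=[1, 9, 14, 17, 17, 25] (size 6, max 25) hi=[35, 42, 43, 45, 48] (size 5, min 35) -> median=25

Answer: 25 30 25 30 25 30 25 30 35 30 25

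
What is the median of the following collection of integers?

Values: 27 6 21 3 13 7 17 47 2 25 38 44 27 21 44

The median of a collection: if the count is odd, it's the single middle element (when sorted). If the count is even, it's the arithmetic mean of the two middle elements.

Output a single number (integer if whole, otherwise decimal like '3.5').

Answer: 21

Derivation:
Step 1: insert 27 -> lo=[27] (size 1, max 27) hi=[] (size 0) -> median=27
Step 2: insert 6 -> lo=[6] (size 1, max 6) hi=[27] (size 1, min 27) -> median=16.5
Step 3: insert 21 -> lo=[6, 21] (size 2, max 21) hi=[27] (size 1, min 27) -> median=21
Step 4: insert 3 -> lo=[3, 6] (size 2, max 6) hi=[21, 27] (size 2, min 21) -> median=13.5
Step 5: insert 13 -> lo=[3, 6, 13] (size 3, max 13) hi=[21, 27] (size 2, min 21) -> median=13
Step 6: insert 7 -> lo=[3, 6, 7] (size 3, max 7) hi=[13, 21, 27] (size 3, min 13) -> median=10
Step 7: insert 17 -> lo=[3, 6, 7, 13] (size 4, max 13) hi=[17, 21, 27] (size 3, min 17) -> median=13
Step 8: insert 47 -> lo=[3, 6, 7, 13] (size 4, max 13) hi=[17, 21, 27, 47] (size 4, min 17) -> median=15
Step 9: insert 2 -> lo=[2, 3, 6, 7, 13] (size 5, max 13) hi=[17, 21, 27, 47] (size 4, min 17) -> median=13
Step 10: insert 25 -> lo=[2, 3, 6, 7, 13] (size 5, max 13) hi=[17, 21, 25, 27, 47] (size 5, min 17) -> median=15
Step 11: insert 38 -> lo=[2, 3, 6, 7, 13, 17] (size 6, max 17) hi=[21, 25, 27, 38, 47] (size 5, min 21) -> median=17
Step 12: insert 44 -> lo=[2, 3, 6, 7, 13, 17] (size 6, max 17) hi=[21, 25, 27, 38, 44, 47] (size 6, min 21) -> median=19
Step 13: insert 27 -> lo=[2, 3, 6, 7, 13, 17, 21] (size 7, max 21) hi=[25, 27, 27, 38, 44, 47] (size 6, min 25) -> median=21
Step 14: insert 21 -> lo=[2, 3, 6, 7, 13, 17, 21] (size 7, max 21) hi=[21, 25, 27, 27, 38, 44, 47] (size 7, min 21) -> median=21
Step 15: insert 44 -> lo=[2, 3, 6, 7, 13, 17, 21, 21] (size 8, max 21) hi=[25, 27, 27, 38, 44, 44, 47] (size 7, min 25) -> median=21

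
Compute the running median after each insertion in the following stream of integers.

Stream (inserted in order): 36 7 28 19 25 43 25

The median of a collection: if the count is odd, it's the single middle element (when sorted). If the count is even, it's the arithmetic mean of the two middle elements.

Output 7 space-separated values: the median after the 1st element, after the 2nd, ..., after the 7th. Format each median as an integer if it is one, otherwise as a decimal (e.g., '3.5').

Answer: 36 21.5 28 23.5 25 26.5 25

Derivation:
Step 1: insert 36 -> lo=[36] (size 1, max 36) hi=[] (size 0) -> median=36
Step 2: insert 7 -> lo=[7] (size 1, max 7) hi=[36] (size 1, min 36) -> median=21.5
Step 3: insert 28 -> lo=[7, 28] (size 2, max 28) hi=[36] (size 1, min 36) -> median=28
Step 4: insert 19 -> lo=[7, 19] (size 2, max 19) hi=[28, 36] (size 2, min 28) -> median=23.5
Step 5: insert 25 -> lo=[7, 19, 25] (size 3, max 25) hi=[28, 36] (size 2, min 28) -> median=25
Step 6: insert 43 -> lo=[7, 19, 25] (size 3, max 25) hi=[28, 36, 43] (size 3, min 28) -> median=26.5
Step 7: insert 25 -> lo=[7, 19, 25, 25] (size 4, max 25) hi=[28, 36, 43] (size 3, min 28) -> median=25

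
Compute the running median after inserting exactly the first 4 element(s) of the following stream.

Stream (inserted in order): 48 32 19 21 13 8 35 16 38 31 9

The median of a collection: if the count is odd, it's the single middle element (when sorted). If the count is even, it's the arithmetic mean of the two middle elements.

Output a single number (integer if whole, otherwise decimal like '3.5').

Step 1: insert 48 -> lo=[48] (size 1, max 48) hi=[] (size 0) -> median=48
Step 2: insert 32 -> lo=[32] (size 1, max 32) hi=[48] (size 1, min 48) -> median=40
Step 3: insert 19 -> lo=[19, 32] (size 2, max 32) hi=[48] (size 1, min 48) -> median=32
Step 4: insert 21 -> lo=[19, 21] (size 2, max 21) hi=[32, 48] (size 2, min 32) -> median=26.5

Answer: 26.5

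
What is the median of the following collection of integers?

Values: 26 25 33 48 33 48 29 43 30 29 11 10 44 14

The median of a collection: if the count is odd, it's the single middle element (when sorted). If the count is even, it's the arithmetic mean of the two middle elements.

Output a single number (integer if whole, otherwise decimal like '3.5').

Step 1: insert 26 -> lo=[26] (size 1, max 26) hi=[] (size 0) -> median=26
Step 2: insert 25 -> lo=[25] (size 1, max 25) hi=[26] (size 1, min 26) -> median=25.5
Step 3: insert 33 -> lo=[25, 26] (size 2, max 26) hi=[33] (size 1, min 33) -> median=26
Step 4: insert 48 -> lo=[25, 26] (size 2, max 26) hi=[33, 48] (size 2, min 33) -> median=29.5
Step 5: insert 33 -> lo=[25, 26, 33] (size 3, max 33) hi=[33, 48] (size 2, min 33) -> median=33
Step 6: insert 48 -> lo=[25, 26, 33] (size 3, max 33) hi=[33, 48, 48] (size 3, min 33) -> median=33
Step 7: insert 29 -> lo=[25, 26, 29, 33] (size 4, max 33) hi=[33, 48, 48] (size 3, min 33) -> median=33
Step 8: insert 43 -> lo=[25, 26, 29, 33] (size 4, max 33) hi=[33, 43, 48, 48] (size 4, min 33) -> median=33
Step 9: insert 30 -> lo=[25, 26, 29, 30, 33] (size 5, max 33) hi=[33, 43, 48, 48] (size 4, min 33) -> median=33
Step 10: insert 29 -> lo=[25, 26, 29, 29, 30] (size 5, max 30) hi=[33, 33, 43, 48, 48] (size 5, min 33) -> median=31.5
Step 11: insert 11 -> lo=[11, 25, 26, 29, 29, 30] (size 6, max 30) hi=[33, 33, 43, 48, 48] (size 5, min 33) -> median=30
Step 12: insert 10 -> lo=[10, 11, 25, 26, 29, 29] (size 6, max 29) hi=[30, 33, 33, 43, 48, 48] (size 6, min 30) -> median=29.5
Step 13: insert 44 -> lo=[10, 11, 25, 26, 29, 29, 30] (size 7, max 30) hi=[33, 33, 43, 44, 48, 48] (size 6, min 33) -> median=30
Step 14: insert 14 -> lo=[10, 11, 14, 25, 26, 29, 29] (size 7, max 29) hi=[30, 33, 33, 43, 44, 48, 48] (size 7, min 30) -> median=29.5

Answer: 29.5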